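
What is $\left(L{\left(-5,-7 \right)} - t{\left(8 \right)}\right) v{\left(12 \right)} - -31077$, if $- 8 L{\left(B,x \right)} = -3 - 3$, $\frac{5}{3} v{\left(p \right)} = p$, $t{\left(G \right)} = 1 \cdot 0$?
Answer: $\frac{155412}{5} \approx 31082.0$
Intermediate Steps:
$t{\left(G \right)} = 0$
$v{\left(p \right)} = \frac{3 p}{5}$
$L{\left(B,x \right)} = \frac{3}{4}$ ($L{\left(B,x \right)} = - \frac{-3 - 3}{8} = \left(- \frac{1}{8}\right) \left(-6\right) = \frac{3}{4}$)
$\left(L{\left(-5,-7 \right)} - t{\left(8 \right)}\right) v{\left(12 \right)} - -31077 = \left(\frac{3}{4} - 0\right) \frac{3}{5} \cdot 12 - -31077 = \left(\frac{3}{4} + 0\right) \frac{36}{5} + 31077 = \frac{3}{4} \cdot \frac{36}{5} + 31077 = \frac{27}{5} + 31077 = \frac{155412}{5}$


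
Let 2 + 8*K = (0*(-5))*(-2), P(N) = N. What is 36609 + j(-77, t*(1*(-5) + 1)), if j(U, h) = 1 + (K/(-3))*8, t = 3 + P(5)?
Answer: 109832/3 ≈ 36611.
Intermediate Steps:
K = -¼ (K = -¼ + ((0*(-5))*(-2))/8 = -¼ + (0*(-2))/8 = -¼ + (⅛)*0 = -¼ + 0 = -¼ ≈ -0.25000)
t = 8 (t = 3 + 5 = 8)
j(U, h) = 5/3 (j(U, h) = 1 - ¼/(-3)*8 = 1 - ¼*(-⅓)*8 = 1 + (1/12)*8 = 1 + ⅔ = 5/3)
36609 + j(-77, t*(1*(-5) + 1)) = 36609 + 5/3 = 109832/3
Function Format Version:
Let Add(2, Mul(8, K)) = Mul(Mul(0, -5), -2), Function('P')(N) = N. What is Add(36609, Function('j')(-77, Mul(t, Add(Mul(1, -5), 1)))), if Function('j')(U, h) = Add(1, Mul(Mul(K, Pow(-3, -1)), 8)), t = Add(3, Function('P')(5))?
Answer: Rational(109832, 3) ≈ 36611.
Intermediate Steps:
K = Rational(-1, 4) (K = Add(Rational(-1, 4), Mul(Rational(1, 8), Mul(Mul(0, -5), -2))) = Add(Rational(-1, 4), Mul(Rational(1, 8), Mul(0, -2))) = Add(Rational(-1, 4), Mul(Rational(1, 8), 0)) = Add(Rational(-1, 4), 0) = Rational(-1, 4) ≈ -0.25000)
t = 8 (t = Add(3, 5) = 8)
Function('j')(U, h) = Rational(5, 3) (Function('j')(U, h) = Add(1, Mul(Mul(Rational(-1, 4), Pow(-3, -1)), 8)) = Add(1, Mul(Mul(Rational(-1, 4), Rational(-1, 3)), 8)) = Add(1, Mul(Rational(1, 12), 8)) = Add(1, Rational(2, 3)) = Rational(5, 3))
Add(36609, Function('j')(-77, Mul(t, Add(Mul(1, -5), 1)))) = Add(36609, Rational(5, 3)) = Rational(109832, 3)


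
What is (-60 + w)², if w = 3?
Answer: 3249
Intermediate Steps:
(-60 + w)² = (-60 + 3)² = (-57)² = 3249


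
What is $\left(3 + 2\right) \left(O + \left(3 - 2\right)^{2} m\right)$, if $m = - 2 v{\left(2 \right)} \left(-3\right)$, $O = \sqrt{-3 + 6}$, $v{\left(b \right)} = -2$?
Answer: $-60 + 5 \sqrt{3} \approx -51.34$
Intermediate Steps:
$O = \sqrt{3} \approx 1.732$
$m = -12$ ($m = \left(-2\right) \left(-2\right) \left(-3\right) = 4 \left(-3\right) = -12$)
$\left(3 + 2\right) \left(O + \left(3 - 2\right)^{2} m\right) = \left(3 + 2\right) \left(\sqrt{3} + \left(3 - 2\right)^{2} \left(-12\right)\right) = 5 \left(\sqrt{3} + 1^{2} \left(-12\right)\right) = 5 \left(\sqrt{3} + 1 \left(-12\right)\right) = 5 \left(\sqrt{3} - 12\right) = 5 \left(-12 + \sqrt{3}\right) = -60 + 5 \sqrt{3}$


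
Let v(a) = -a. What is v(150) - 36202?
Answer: -36352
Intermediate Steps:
v(150) - 36202 = -1*150 - 36202 = -150 - 36202 = -36352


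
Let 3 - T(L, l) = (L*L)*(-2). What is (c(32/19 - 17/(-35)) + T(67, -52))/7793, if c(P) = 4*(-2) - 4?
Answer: 8969/7793 ≈ 1.1509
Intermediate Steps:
T(L, l) = 3 + 2*L² (T(L, l) = 3 - L*L*(-2) = 3 - L²*(-2) = 3 - (-2)*L² = 3 + 2*L²)
c(P) = -12 (c(P) = -8 - 4 = -12)
(c(32/19 - 17/(-35)) + T(67, -52))/7793 = (-12 + (3 + 2*67²))/7793 = (-12 + (3 + 2*4489))*(1/7793) = (-12 + (3 + 8978))*(1/7793) = (-12 + 8981)*(1/7793) = 8969*(1/7793) = 8969/7793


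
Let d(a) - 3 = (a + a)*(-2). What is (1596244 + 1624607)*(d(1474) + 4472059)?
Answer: 14384855227266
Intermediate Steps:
d(a) = 3 - 4*a (d(a) = 3 + (a + a)*(-2) = 3 + (2*a)*(-2) = 3 - 4*a)
(1596244 + 1624607)*(d(1474) + 4472059) = (1596244 + 1624607)*((3 - 4*1474) + 4472059) = 3220851*((3 - 5896) + 4472059) = 3220851*(-5893 + 4472059) = 3220851*4466166 = 14384855227266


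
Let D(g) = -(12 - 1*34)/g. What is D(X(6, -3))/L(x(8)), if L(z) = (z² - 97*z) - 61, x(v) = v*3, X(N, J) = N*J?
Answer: 11/16317 ≈ 0.00067414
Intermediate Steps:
X(N, J) = J*N
x(v) = 3*v
D(g) = 22/g (D(g) = -(12 - 34)/g = -(-22)/g = 22/g)
L(z) = -61 + z² - 97*z
D(X(6, -3))/L(x(8)) = (22/((-3*6)))/(-61 + (3*8)² - 291*8) = (22/(-18))/(-61 + 24² - 97*24) = (22*(-1/18))/(-61 + 576 - 2328) = -11/9/(-1813) = -11/9*(-1/1813) = 11/16317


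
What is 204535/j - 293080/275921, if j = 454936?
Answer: -4047217955/6606652424 ≈ -0.61260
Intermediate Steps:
204535/j - 293080/275921 = 204535/454936 - 293080/275921 = 204535*(1/454936) - 293080*1/275921 = 10765/23944 - 293080/275921 = -4047217955/6606652424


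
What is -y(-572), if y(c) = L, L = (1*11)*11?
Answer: -121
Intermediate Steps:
L = 121 (L = 11*11 = 121)
y(c) = 121
-y(-572) = -1*121 = -121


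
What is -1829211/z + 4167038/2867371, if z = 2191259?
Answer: 3886032946561/6283152510089 ≈ 0.61848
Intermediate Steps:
-1829211/z + 4167038/2867371 = -1829211/2191259 + 4167038/2867371 = 3886032946561/6283152510089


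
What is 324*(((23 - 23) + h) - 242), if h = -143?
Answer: -124740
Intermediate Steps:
324*(((23 - 23) + h) - 242) = 324*(((23 - 23) - 143) - 242) = 324*((0 - 143) - 242) = 324*(-143 - 242) = 324*(-385) = -124740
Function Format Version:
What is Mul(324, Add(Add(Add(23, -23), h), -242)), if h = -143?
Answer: -124740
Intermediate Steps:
Mul(324, Add(Add(Add(23, -23), h), -242)) = Mul(324, Add(Add(Add(23, -23), -143), -242)) = Mul(324, Add(Add(0, -143), -242)) = Mul(324, Add(-143, -242)) = Mul(324, -385) = -124740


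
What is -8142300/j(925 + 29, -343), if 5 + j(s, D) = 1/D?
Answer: 232734075/143 ≈ 1.6275e+6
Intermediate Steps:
j(s, D) = -5 + 1/D
-8142300/j(925 + 29, -343) = -8142300/(-5 + 1/(-343)) = -8142300/(-5 - 1/343) = -8142300/(-1716/343) = -8142300*(-343/1716) = 232734075/143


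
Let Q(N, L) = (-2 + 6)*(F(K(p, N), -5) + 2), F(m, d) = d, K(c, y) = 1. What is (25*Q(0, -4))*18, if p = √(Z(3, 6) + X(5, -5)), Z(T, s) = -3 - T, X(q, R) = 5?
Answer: -5400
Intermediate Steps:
p = I (p = √((-3 - 1*3) + 5) = √((-3 - 3) + 5) = √(-6 + 5) = √(-1) = I ≈ 1.0*I)
Q(N, L) = -12 (Q(N, L) = (-2 + 6)*(-5 + 2) = 4*(-3) = -12)
(25*Q(0, -4))*18 = (25*(-12))*18 = -300*18 = -5400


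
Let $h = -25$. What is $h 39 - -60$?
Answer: $-915$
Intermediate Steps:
$h 39 - -60 = \left(-25\right) 39 - -60 = -975 + 60 = -915$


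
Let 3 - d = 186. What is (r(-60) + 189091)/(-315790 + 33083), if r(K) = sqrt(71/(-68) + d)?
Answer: -189091/282707 - I*sqrt(212755)/9612038 ≈ -0.66886 - 4.7987e-5*I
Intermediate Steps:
d = -183 (d = 3 - 1*186 = 3 - 186 = -183)
r(K) = I*sqrt(212755)/34 (r(K) = sqrt(71/(-68) - 183) = sqrt(71*(-1/68) - 183) = sqrt(-71/68 - 183) = sqrt(-12515/68) = I*sqrt(212755)/34)
(r(-60) + 189091)/(-315790 + 33083) = (I*sqrt(212755)/34 + 189091)/(-315790 + 33083) = (189091 + I*sqrt(212755)/34)/(-282707) = (189091 + I*sqrt(212755)/34)*(-1/282707) = -189091/282707 - I*sqrt(212755)/9612038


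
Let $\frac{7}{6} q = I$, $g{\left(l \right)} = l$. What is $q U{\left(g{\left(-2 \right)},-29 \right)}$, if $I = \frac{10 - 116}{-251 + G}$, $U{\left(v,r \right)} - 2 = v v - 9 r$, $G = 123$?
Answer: $\frac{42453}{224} \approx 189.52$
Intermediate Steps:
$U{\left(v,r \right)} = 2 + v^{2} - 9 r$ ($U{\left(v,r \right)} = 2 - \left(9 r - v v\right) = 2 - \left(- v^{2} + 9 r\right) = 2 + v^{2} - 9 r$)
$I = \frac{53}{64}$ ($I = \frac{10 - 116}{-251 + 123} = - \frac{106}{-128} = \left(-106\right) \left(- \frac{1}{128}\right) = \frac{53}{64} \approx 0.82813$)
$q = \frac{159}{224}$ ($q = \frac{6}{7} \cdot \frac{53}{64} = \frac{159}{224} \approx 0.70982$)
$q U{\left(g{\left(-2 \right)},-29 \right)} = \frac{159 \left(2 + \left(-2\right)^{2} - -261\right)}{224} = \frac{159 \left(2 + 4 + 261\right)}{224} = \frac{159}{224} \cdot 267 = \frac{42453}{224}$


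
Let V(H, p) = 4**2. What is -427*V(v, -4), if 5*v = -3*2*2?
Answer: -6832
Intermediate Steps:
v = -12/5 (v = (-3*2*2)/5 = (-6*2)/5 = (1/5)*(-12) = -12/5 ≈ -2.4000)
V(H, p) = 16
-427*V(v, -4) = -427*16 = -6832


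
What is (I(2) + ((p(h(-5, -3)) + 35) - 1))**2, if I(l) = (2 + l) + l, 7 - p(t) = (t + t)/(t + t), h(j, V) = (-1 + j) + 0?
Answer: 2116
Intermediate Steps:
h(j, V) = -1 + j
p(t) = 6 (p(t) = 7 - (t + t)/(t + t) = 7 - 2*t/(2*t) = 7 - 2*t*1/(2*t) = 7 - 1*1 = 7 - 1 = 6)
I(l) = 2 + 2*l
(I(2) + ((p(h(-5, -3)) + 35) - 1))**2 = ((2 + 2*2) + ((6 + 35) - 1))**2 = ((2 + 4) + (41 - 1))**2 = (6 + 40)**2 = 46**2 = 2116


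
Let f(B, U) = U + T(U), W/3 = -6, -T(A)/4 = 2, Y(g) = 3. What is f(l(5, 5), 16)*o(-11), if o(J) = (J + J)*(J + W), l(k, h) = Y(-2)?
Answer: 5104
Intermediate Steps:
T(A) = -8 (T(A) = -4*2 = -8)
l(k, h) = 3
W = -18 (W = 3*(-6) = -18)
f(B, U) = -8 + U (f(B, U) = U - 8 = -8 + U)
o(J) = 2*J*(-18 + J) (o(J) = (J + J)*(J - 18) = (2*J)*(-18 + J) = 2*J*(-18 + J))
f(l(5, 5), 16)*o(-11) = (-8 + 16)*(2*(-11)*(-18 - 11)) = 8*(2*(-11)*(-29)) = 8*638 = 5104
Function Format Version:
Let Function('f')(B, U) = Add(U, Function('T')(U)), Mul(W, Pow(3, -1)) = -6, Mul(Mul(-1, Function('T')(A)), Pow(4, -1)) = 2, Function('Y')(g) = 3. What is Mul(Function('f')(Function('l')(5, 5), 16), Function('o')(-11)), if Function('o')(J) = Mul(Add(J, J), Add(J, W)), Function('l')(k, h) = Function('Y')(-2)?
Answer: 5104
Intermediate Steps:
Function('T')(A) = -8 (Function('T')(A) = Mul(-4, 2) = -8)
Function('l')(k, h) = 3
W = -18 (W = Mul(3, -6) = -18)
Function('f')(B, U) = Add(-8, U) (Function('f')(B, U) = Add(U, -8) = Add(-8, U))
Function('o')(J) = Mul(2, J, Add(-18, J)) (Function('o')(J) = Mul(Add(J, J), Add(J, -18)) = Mul(Mul(2, J), Add(-18, J)) = Mul(2, J, Add(-18, J)))
Mul(Function('f')(Function('l')(5, 5), 16), Function('o')(-11)) = Mul(Add(-8, 16), Mul(2, -11, Add(-18, -11))) = Mul(8, Mul(2, -11, -29)) = Mul(8, 638) = 5104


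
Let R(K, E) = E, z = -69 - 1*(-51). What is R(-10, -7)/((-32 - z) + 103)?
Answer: -7/89 ≈ -0.078652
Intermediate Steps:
z = -18 (z = -69 + 51 = -18)
R(-10, -7)/((-32 - z) + 103) = -7/((-32 - 1*(-18)) + 103) = -7/((-32 + 18) + 103) = -7/(-14 + 103) = -7/89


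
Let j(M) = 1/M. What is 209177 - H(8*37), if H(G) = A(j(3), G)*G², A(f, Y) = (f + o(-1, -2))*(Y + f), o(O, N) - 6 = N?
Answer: -1010695519/9 ≈ -1.1230e+8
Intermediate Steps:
j(M) = 1/M
o(O, N) = 6 + N
A(f, Y) = (4 + f)*(Y + f) (A(f, Y) = (f + (6 - 2))*(Y + f) = (f + 4)*(Y + f) = (4 + f)*(Y + f))
H(G) = G²*(13/9 + 13*G/3) (H(G) = ((1/3)² + 4*G + 4/3 + G/3)*G² = ((⅓)² + 4*G + 4*(⅓) + G*(⅓))*G² = (⅑ + 4*G + 4/3 + G/3)*G² = (13/9 + 13*G/3)*G² = G²*(13/9 + 13*G/3))
209177 - H(8*37) = 209177 - 13*(8*37)²*(1 + 3*(8*37))/9 = 209177 - 13*296²*(1 + 3*296)/9 = 209177 - 13*87616*(1 + 888)/9 = 209177 - 13*87616*889/9 = 209177 - 1*1012578112/9 = 209177 - 1012578112/9 = -1010695519/9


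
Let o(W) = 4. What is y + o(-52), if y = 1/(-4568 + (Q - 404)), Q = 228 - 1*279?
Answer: 20091/5023 ≈ 3.9998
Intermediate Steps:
Q = -51 (Q = 228 - 279 = -51)
y = -1/5023 (y = 1/(-4568 + (-51 - 404)) = 1/(-4568 - 455) = 1/(-5023) = -1/5023 ≈ -0.00019908)
y + o(-52) = -1/5023 + 4 = 20091/5023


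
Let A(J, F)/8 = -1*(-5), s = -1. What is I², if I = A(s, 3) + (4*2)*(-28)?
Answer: 33856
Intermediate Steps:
A(J, F) = 40 (A(J, F) = 8*(-1*(-5)) = 8*5 = 40)
I = -184 (I = 40 + (4*2)*(-28) = 40 + 8*(-28) = 40 - 224 = -184)
I² = (-184)² = 33856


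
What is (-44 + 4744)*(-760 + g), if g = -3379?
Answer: -19453300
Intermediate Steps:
(-44 + 4744)*(-760 + g) = (-44 + 4744)*(-760 - 3379) = 4700*(-4139) = -19453300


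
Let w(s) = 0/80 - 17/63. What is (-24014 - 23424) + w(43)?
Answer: -2988611/63 ≈ -47438.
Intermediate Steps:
w(s) = -17/63 (w(s) = 0*(1/80) - 17*1/63 = 0 - 17/63 = -17/63)
(-24014 - 23424) + w(43) = (-24014 - 23424) - 17/63 = -47438 - 17/63 = -2988611/63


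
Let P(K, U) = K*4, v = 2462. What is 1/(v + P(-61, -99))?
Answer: 1/2218 ≈ 0.00045086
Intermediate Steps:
P(K, U) = 4*K
1/(v + P(-61, -99)) = 1/(2462 + 4*(-61)) = 1/(2462 - 244) = 1/2218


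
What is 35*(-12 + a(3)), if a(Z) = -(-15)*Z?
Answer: 1155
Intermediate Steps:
a(Z) = 15*Z
35*(-12 + a(3)) = 35*(-12 + 15*3) = 35*(-12 + 45) = 35*33 = 1155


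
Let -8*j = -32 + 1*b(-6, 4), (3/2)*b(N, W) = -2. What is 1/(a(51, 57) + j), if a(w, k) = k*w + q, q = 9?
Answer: 6/17521 ≈ 0.00034245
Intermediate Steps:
b(N, W) = -4/3 (b(N, W) = (⅔)*(-2) = -4/3)
j = 25/6 (j = -(-32 + 1*(-4/3))/8 = -(-32 - 4/3)/8 = -⅛*(-100/3) = 25/6 ≈ 4.1667)
a(w, k) = 9 + k*w (a(w, k) = k*w + 9 = 9 + k*w)
1/(a(51, 57) + j) = 1/((9 + 57*51) + 25/6) = 1/((9 + 2907) + 25/6) = 1/(2916 + 25/6) = 1/(17521/6) = 6/17521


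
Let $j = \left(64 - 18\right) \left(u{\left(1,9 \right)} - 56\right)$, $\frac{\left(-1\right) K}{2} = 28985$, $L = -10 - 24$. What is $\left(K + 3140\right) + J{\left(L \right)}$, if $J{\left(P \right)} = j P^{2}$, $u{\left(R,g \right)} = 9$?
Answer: $-2554102$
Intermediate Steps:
$L = -34$ ($L = -10 - 24 = -34$)
$K = -57970$ ($K = \left(-2\right) 28985 = -57970$)
$j = -2162$ ($j = \left(64 - 18\right) \left(9 - 56\right) = 46 \left(-47\right) = -2162$)
$J{\left(P \right)} = - 2162 P^{2}$
$\left(K + 3140\right) + J{\left(L \right)} = \left(-57970 + 3140\right) - 2162 \left(-34\right)^{2} = -54830 - 2499272 = -2554102$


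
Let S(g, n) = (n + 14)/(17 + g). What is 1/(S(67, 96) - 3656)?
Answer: -42/153497 ≈ -0.00027362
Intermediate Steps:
S(g, n) = (14 + n)/(17 + g)
1/(S(67, 96) - 3656) = 1/((14 + 96)/(17 + 67) - 3656) = 1/(110/84 - 3656) = 1/((1/84)*110 - 3656) = 1/(55/42 - 3656) = 1/(-153497/42) = -42/153497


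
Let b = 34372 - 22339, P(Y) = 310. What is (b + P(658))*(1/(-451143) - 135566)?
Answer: -754893583883077/451143 ≈ -1.6733e+9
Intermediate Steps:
b = 12033
(b + P(658))*(1/(-451143) - 135566) = (12033 + 310)*(1/(-451143) - 135566) = 12343*(-1/451143 - 135566) = 12343*(-61159651939/451143) = -754893583883077/451143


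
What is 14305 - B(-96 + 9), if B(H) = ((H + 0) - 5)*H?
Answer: 6301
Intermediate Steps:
B(H) = H*(-5 + H) (B(H) = (H - 5)*H = (-5 + H)*H = H*(-5 + H))
14305 - B(-96 + 9) = 14305 - (-96 + 9)*(-5 + (-96 + 9)) = 14305 - (-87)*(-5 - 87) = 14305 - (-87)*(-92) = 14305 - 1*8004 = 14305 - 8004 = 6301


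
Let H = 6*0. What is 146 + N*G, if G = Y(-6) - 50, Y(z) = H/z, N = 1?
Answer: 96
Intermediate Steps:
H = 0
Y(z) = 0 (Y(z) = 0/z = 0)
G = -50 (G = 0 - 50 = -50)
146 + N*G = 146 + 1*(-50) = 146 - 50 = 96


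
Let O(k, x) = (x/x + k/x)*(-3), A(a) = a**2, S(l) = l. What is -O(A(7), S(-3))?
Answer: -46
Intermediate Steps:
O(k, x) = -3 - 3*k/x (O(k, x) = (1 + k/x)*(-3) = -3 - 3*k/x)
-O(A(7), S(-3)) = -(-3 - 3*7**2/(-3)) = -(-3 - 3*49*(-1/3)) = -(-3 + 49) = -1*46 = -46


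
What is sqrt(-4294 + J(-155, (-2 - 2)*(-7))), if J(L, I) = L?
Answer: I*sqrt(4449) ≈ 66.701*I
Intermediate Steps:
sqrt(-4294 + J(-155, (-2 - 2)*(-7))) = sqrt(-4294 - 155) = sqrt(-4449) = I*sqrt(4449)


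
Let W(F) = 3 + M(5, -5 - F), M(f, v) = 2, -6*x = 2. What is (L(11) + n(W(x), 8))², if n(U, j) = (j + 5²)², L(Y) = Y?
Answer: 1210000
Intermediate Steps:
x = -⅓ (x = -⅙*2 = -⅓ ≈ -0.33333)
W(F) = 5 (W(F) = 3 + 2 = 5)
n(U, j) = (25 + j)² (n(U, j) = (j + 25)² = (25 + j)²)
(L(11) + n(W(x), 8))² = (11 + (25 + 8)²)² = (11 + 33²)² = (11 + 1089)² = 1100² = 1210000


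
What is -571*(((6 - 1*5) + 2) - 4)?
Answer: 571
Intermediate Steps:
-571*(((6 - 1*5) + 2) - 4) = -571*(((6 - 5) + 2) - 4) = -571*((1 + 2) - 4) = -571*(3 - 4) = -571*(-1) = 571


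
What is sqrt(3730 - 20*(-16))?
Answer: 45*sqrt(2) ≈ 63.640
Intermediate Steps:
sqrt(3730 - 20*(-16)) = sqrt(3730 + 320) = sqrt(4050) = 45*sqrt(2)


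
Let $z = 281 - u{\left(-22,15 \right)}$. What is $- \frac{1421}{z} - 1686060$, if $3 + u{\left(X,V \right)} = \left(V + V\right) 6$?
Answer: $- \frac{175351661}{104} \approx -1.6861 \cdot 10^{6}$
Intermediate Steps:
$u{\left(X,V \right)} = -3 + 12 V$ ($u{\left(X,V \right)} = -3 + \left(V + V\right) 6 = -3 + 2 V 6 = -3 + 12 V$)
$z = 104$ ($z = 281 - \left(-3 + 12 \cdot 15\right) = 281 - \left(-3 + 180\right) = 281 - 177 = 104$)
$- \frac{1421}{z} - 1686060 = - \frac{1421}{104} - 1686060 = - \frac{175351661}{104}$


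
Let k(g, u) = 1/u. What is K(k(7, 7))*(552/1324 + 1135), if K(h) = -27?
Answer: -10147221/331 ≈ -30656.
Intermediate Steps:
K(k(7, 7))*(552/1324 + 1135) = -27*(552/1324 + 1135) = -27*(552*(1/1324) + 1135) = -27*(138/331 + 1135) = -27*375823/331 = -10147221/331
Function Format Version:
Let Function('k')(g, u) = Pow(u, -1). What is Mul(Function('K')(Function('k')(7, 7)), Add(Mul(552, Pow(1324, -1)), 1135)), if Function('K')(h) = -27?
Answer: Rational(-10147221, 331) ≈ -30656.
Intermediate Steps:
Mul(Function('K')(Function('k')(7, 7)), Add(Mul(552, Pow(1324, -1)), 1135)) = Mul(-27, Add(Mul(552, Pow(1324, -1)), 1135)) = Mul(-27, Add(Mul(552, Rational(1, 1324)), 1135)) = Mul(-27, Add(Rational(138, 331), 1135)) = Mul(-27, Rational(375823, 331)) = Rational(-10147221, 331)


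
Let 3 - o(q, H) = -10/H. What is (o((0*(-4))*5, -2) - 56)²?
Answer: 3364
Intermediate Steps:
o(q, H) = 3 + 10/H (o(q, H) = 3 - (-10)/H = 3 + 10/H)
(o((0*(-4))*5, -2) - 56)² = ((3 + 10/(-2)) - 56)² = ((3 + 10*(-½)) - 56)² = ((3 - 5) - 56)² = (-2 - 56)² = (-58)² = 3364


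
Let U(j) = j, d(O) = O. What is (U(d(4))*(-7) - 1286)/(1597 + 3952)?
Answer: -1314/5549 ≈ -0.23680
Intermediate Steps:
(U(d(4))*(-7) - 1286)/(1597 + 3952) = (4*(-7) - 1286)/(1597 + 3952) = (-28 - 1286)/5549 = -1314*1/5549 = -1314/5549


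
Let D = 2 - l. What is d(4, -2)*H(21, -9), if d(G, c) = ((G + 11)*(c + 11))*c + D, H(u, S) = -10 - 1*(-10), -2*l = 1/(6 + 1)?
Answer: 0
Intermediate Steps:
l = -1/14 (l = -1/(2*(6 + 1)) = -1/2/7 = -1/2*1/7 = -1/14 ≈ -0.071429)
H(u, S) = 0 (H(u, S) = -10 + 10 = 0)
D = 29/14 (D = 2 - 1*(-1/14) = 2 + 1/14 = 29/14 ≈ 2.0714)
d(G, c) = 29/14 + c*(11 + G)*(11 + c) (d(G, c) = ((G + 11)*(c + 11))*c + 29/14 = ((11 + G)*(11 + c))*c + 29/14 = c*(11 + G)*(11 + c) + 29/14 = 29/14 + c*(11 + G)*(11 + c))
d(4, -2)*H(21, -9) = (29/14 + 11*(-2)**2 + 121*(-2) + 4*(-2)**2 + 11*4*(-2))*0 = (29/14 + 11*4 - 242 + 4*4 - 88)*0 = (29/14 + 44 - 242 + 16 - 88)*0 = -3751/14*0 = 0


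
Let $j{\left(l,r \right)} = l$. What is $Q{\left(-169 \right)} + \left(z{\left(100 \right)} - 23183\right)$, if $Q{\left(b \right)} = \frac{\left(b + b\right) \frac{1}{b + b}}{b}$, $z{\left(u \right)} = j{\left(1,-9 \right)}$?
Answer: $- \frac{3917759}{169} \approx -23182.0$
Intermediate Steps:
$z{\left(u \right)} = 1$
$Q{\left(b \right)} = \frac{1}{b}$ ($Q{\left(b \right)} = \frac{2 b \frac{1}{2 b}}{b} = 1 \frac{1}{b} = \frac{1}{b}$)
$Q{\left(-169 \right)} + \left(z{\left(100 \right)} - 23183\right) = \frac{1}{-169} + \left(1 - 23183\right) = - \frac{1}{169} - 23182 = - \frac{3917759}{169}$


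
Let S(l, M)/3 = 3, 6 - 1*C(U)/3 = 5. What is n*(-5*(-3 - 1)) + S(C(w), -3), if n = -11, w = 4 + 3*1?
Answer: -211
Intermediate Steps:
w = 7 (w = 4 + 3 = 7)
C(U) = 3 (C(U) = 18 - 3*5 = 18 - 15 = 3)
S(l, M) = 9 (S(l, M) = 3*3 = 9)
n*(-5*(-3 - 1)) + S(C(w), -3) = -(-55)*(-3 - 1) + 9 = -(-55)*(-4) + 9 = -11*20 + 9 = -220 + 9 = -211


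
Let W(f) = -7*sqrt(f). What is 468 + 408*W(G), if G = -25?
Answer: 468 - 14280*I ≈ 468.0 - 14280.0*I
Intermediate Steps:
468 + 408*W(G) = 468 + 408*(-35*I) = 468 - 14280*I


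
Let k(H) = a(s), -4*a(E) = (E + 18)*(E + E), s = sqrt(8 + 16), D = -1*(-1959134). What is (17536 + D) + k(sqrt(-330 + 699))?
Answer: 1976658 - 18*sqrt(6) ≈ 1.9766e+6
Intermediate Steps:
D = 1959134
s = 2*sqrt(6) (s = sqrt(24) = 2*sqrt(6) ≈ 4.8990)
a(E) = -E*(18 + E)/2 (a(E) = -(E + 18)*(E + E)/4 = -(18 + E)*2*E/4 = -E*(18 + E)/2)
k(H) = -sqrt(6)*(18 + 2*sqrt(6)) (k(H) = -2*sqrt(6)*(18 + 2*sqrt(6))/2 = -sqrt(6)*(18 + 2*sqrt(6)))
(17536 + D) + k(sqrt(-330 + 699)) = (17536 + 1959134) + (-12 - 18*sqrt(6)) = 1976670 + (-12 - 18*sqrt(6)) = 1976658 - 18*sqrt(6)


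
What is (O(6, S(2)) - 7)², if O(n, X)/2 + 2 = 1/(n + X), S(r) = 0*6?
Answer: 1024/9 ≈ 113.78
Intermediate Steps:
S(r) = 0
O(n, X) = -4 + 2/(X + n) (O(n, X) = -4 + 2/(n + X) = -4 + 2/(X + n))
(O(6, S(2)) - 7)² = (2*(1 - 2*0 - 2*6)/(0 + 6) - 7)² = (2*(1 + 0 - 12)/6 - 7)² = (2*(⅙)*(-11) - 7)² = (-11/3 - 7)² = (-32/3)² = 1024/9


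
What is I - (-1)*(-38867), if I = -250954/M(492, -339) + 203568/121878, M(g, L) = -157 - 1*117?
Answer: -105608773390/2782881 ≈ -37949.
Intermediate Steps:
M(g, L) = -274 (M(g, L) = -157 - 117 = -274)
I = 2553462437/2782881 (I = -250954/(-274) + 203568/121878 = -250954*(-1/274) + 203568*(1/121878) = 125477/137 + 33928/20313 = 2553462437/2782881 ≈ 917.56)
I - (-1)*(-38867) = 2553462437/2782881 - (-1)*(-38867) = 2553462437/2782881 - 1*38867 = 2553462437/2782881 - 38867 = -105608773390/2782881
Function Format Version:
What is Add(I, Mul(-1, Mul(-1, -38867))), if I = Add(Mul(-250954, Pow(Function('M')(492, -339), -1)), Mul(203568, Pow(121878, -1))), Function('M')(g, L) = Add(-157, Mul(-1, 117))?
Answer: Rational(-105608773390, 2782881) ≈ -37949.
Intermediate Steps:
Function('M')(g, L) = -274 (Function('M')(g, L) = Add(-157, -117) = -274)
I = Rational(2553462437, 2782881) (I = Add(Mul(-250954, Pow(-274, -1)), Mul(203568, Pow(121878, -1))) = Add(Mul(-250954, Rational(-1, 274)), Mul(203568, Rational(1, 121878))) = Add(Rational(125477, 137), Rational(33928, 20313)) = Rational(2553462437, 2782881) ≈ 917.56)
Add(I, Mul(-1, Mul(-1, -38867))) = Add(Rational(2553462437, 2782881), Mul(-1, Mul(-1, -38867))) = Add(Rational(2553462437, 2782881), Mul(-1, 38867)) = Add(Rational(2553462437, 2782881), -38867) = Rational(-105608773390, 2782881)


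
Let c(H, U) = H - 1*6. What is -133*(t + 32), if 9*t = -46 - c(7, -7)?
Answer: -32053/9 ≈ -3561.4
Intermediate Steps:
c(H, U) = -6 + H (c(H, U) = H - 6 = -6 + H)
t = -47/9 (t = (-46 - (-6 + 7))/9 = (-46 - 1*1)/9 = (-46 - 1)/9 = (⅑)*(-47) = -47/9 ≈ -5.2222)
-133*(t + 32) = -133*(-47/9 + 32) = -133*241/9 = -32053/9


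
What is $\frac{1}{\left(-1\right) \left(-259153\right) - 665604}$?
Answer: $- \frac{1}{406451} \approx -2.4603 \cdot 10^{-6}$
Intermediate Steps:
$\frac{1}{\left(-1\right) \left(-259153\right) - 665604} = \frac{1}{259153 - 665604} = \frac{1}{-406451} = - \frac{1}{406451}$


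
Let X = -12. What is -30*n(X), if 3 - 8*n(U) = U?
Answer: -225/4 ≈ -56.250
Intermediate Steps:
n(U) = 3/8 - U/8
-30*n(X) = -30*(3/8 - ⅛*(-12)) = -30*(3/8 + 3/2) = -30*15/8 = -225/4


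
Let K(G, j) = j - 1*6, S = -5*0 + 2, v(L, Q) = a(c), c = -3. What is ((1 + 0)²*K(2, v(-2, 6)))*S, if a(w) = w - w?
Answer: -12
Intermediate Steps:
a(w) = 0
v(L, Q) = 0
S = 2 (S = 0 + 2 = 2)
K(G, j) = -6 + j (K(G, j) = j - 6 = -6 + j)
((1 + 0)²*K(2, v(-2, 6)))*S = ((1 + 0)²*(-6 + 0))*2 = (1²*(-6))*2 = (1*(-6))*2 = -6*2 = -12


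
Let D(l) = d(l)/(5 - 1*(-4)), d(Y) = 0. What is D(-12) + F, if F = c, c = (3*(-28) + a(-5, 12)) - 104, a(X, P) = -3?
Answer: -191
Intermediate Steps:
D(l) = 0 (D(l) = 0/(5 - 1*(-4)) = 0/(5 + 4) = 0/9 = 0*(⅑) = 0)
c = -191 (c = (3*(-28) - 3) - 104 = (-84 - 3) - 104 = -87 - 104 = -191)
F = -191
D(-12) + F = 0 - 191 = -191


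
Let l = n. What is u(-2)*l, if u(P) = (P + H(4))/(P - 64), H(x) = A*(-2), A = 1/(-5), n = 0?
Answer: 0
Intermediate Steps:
A = -⅕ ≈ -0.20000
l = 0
H(x) = ⅖ (H(x) = -⅕*(-2) = ⅖)
u(P) = (⅖ + P)/(-64 + P) (u(P) = (P + ⅖)/(P - 64) = (⅖ + P)/(-64 + P))
u(-2)*l = ((⅖ - 2)/(-64 - 2))*0 = (-8/5/(-66))*0 = -1/66*(-8/5)*0 = (4/165)*0 = 0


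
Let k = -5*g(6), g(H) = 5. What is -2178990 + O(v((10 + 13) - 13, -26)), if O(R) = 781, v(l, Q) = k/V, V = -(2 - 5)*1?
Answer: -2178209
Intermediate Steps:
V = 3 (V = -1*(-3)*1 = 3*1 = 3)
k = -25 (k = -5*5 = -25)
v(l, Q) = -25/3
-2178990 + O(v((10 + 13) - 13, -26)) = -2178990 + 781 = -2178209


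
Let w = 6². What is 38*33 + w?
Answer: 1290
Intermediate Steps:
w = 36
38*33 + w = 38*33 + 36 = 1254 + 36 = 1290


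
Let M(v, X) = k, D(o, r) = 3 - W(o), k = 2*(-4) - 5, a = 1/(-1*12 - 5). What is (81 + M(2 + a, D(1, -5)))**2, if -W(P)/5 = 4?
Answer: 4624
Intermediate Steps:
a = -1/17 (a = 1/(-12 - 5) = 1/(-17) = -1/17 ≈ -0.058824)
W(P) = -20 (W(P) = -5*4 = -20)
k = -13 (k = -8 - 5 = -13)
D(o, r) = 23 (D(o, r) = 3 - 1*(-20) = 3 + 20 = 23)
M(v, X) = -13
(81 + M(2 + a, D(1, -5)))**2 = (81 - 13)**2 = 68**2 = 4624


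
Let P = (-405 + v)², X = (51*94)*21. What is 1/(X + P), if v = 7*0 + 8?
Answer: 1/258283 ≈ 3.8717e-6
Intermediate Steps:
X = 100674 (X = 4794*21 = 100674)
v = 8 (v = 0 + 8 = 8)
P = 157609 (P = (-405 + 8)² = (-397)² = 157609)
1/(X + P) = 1/(100674 + 157609) = 1/258283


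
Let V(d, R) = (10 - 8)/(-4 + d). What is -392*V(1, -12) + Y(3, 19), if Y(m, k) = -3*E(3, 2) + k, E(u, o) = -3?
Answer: 868/3 ≈ 289.33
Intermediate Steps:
V(d, R) = 2/(-4 + d)
Y(m, k) = 9 + k (Y(m, k) = -3*(-3) + k = 9 + k)
-392*V(1, -12) + Y(3, 19) = -784/(-4 + 1) + (9 + 19) = -784/(-3) + 28 = -784*(-1)/3 + 28 = -392*(-⅔) + 28 = 784/3 + 28 = 868/3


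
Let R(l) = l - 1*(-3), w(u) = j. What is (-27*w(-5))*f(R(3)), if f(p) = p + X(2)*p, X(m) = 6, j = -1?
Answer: 1134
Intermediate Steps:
w(u) = -1
R(l) = 3 + l (R(l) = l + 3 = 3 + l)
f(p) = 7*p (f(p) = p + 6*p = 7*p)
(-27*w(-5))*f(R(3)) = (-27*(-1))*(7*(3 + 3)) = 27*(7*6) = 27*42 = 1134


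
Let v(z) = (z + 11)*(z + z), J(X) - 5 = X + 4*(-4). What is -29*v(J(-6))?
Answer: -5916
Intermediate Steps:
J(X) = -11 + X (J(X) = 5 + (X + 4*(-4)) = 5 + (X - 16) = 5 + (-16 + X) = -11 + X)
v(z) = 2*z*(11 + z) (v(z) = (11 + z)*(2*z) = 2*z*(11 + z))
-29*v(J(-6)) = -58*(-11 - 6)*(11 + (-11 - 6)) = -58*(-17)*(11 - 17) = -58*(-17)*(-6) = -29*204 = -5916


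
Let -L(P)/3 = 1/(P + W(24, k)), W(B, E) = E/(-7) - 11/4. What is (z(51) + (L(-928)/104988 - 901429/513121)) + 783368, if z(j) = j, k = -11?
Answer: 91501570607405716757/116798004379693 ≈ 7.8342e+5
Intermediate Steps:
W(B, E) = -11/4 - E/7 (W(B, E) = E*(-⅐) - 11*¼ = -E/7 - 11/4 = -11/4 - E/7)
L(P) = -3/(-33/28 + P) (L(P) = -3/(P + (-11/4 - ⅐*(-11))) = -3/(P + (-11/4 + 11/7)) = -3/(P - 33/28) = -3/(-33/28 + P))
(z(51) + (L(-928)/104988 - 901429/513121)) + 783368 = (51 + (-84/(-33 + 28*(-928))/104988 - 901429/513121)) + 783368 = (51 + (-84/(-33 - 25984)*(1/104988) - 901429*1/513121)) + 783368 = (51 + (-84/(-26017)*(1/104988) - 901429/513121)) + 783368 = (51 + (-84*(-1/26017)*(1/104988) - 901429/513121)) + 783368 = (51 + ((84/26017)*(1/104988) - 901429/513121)) + 783368 = (51 + (7/227622733 - 901429/513121)) + 783368 = (51 - 205185728993610/116798004379693) + 783368 = 5751512494370733/116798004379693 + 783368 = 91501570607405716757/116798004379693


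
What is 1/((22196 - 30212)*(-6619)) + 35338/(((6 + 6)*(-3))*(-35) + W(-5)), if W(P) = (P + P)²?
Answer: 117185013307/4509921840 ≈ 25.984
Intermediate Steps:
W(P) = 4*P² (W(P) = (2*P)² = 4*P²)
1/((22196 - 30212)*(-6619)) + 35338/(((6 + 6)*(-3))*(-35) + W(-5)) = 1/((22196 - 30212)*(-6619)) + 35338/(((6 + 6)*(-3))*(-35) + 4*(-5)²) = -1/6619/(-8016) + 35338/((12*(-3))*(-35) + 4*25) = -1/8016*(-1/6619) + 35338/(-36*(-35) + 100) = 1/53057904 + 35338/(1260 + 100) = 1/53057904 + 35338/1360 = 1/53057904 + 35338*(1/1360) = 1/53057904 + 17669/680 = 117185013307/4509921840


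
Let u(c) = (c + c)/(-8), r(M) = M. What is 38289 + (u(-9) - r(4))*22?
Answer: 76501/2 ≈ 38251.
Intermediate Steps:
u(c) = -c/4 (u(c) = (2*c)*(-⅛) = -c/4)
38289 + (u(-9) - r(4))*22 = 38289 + (-¼*(-9) - 1*4)*22 = 38289 + (9/4 - 4)*22 = 38289 - 7/4*22 = 38289 - 77/2 = 76501/2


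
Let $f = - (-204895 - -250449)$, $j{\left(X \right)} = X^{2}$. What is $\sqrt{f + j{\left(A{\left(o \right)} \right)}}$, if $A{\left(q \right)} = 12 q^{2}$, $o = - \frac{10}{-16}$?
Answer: $\frac{i \sqrt{11656199}}{16} \approx 213.38 i$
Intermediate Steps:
$o = \frac{5}{8}$ ($o = \left(-10\right) \left(- \frac{1}{16}\right) = \frac{5}{8} \approx 0.625$)
$f = -45554$ ($f = - (-204895 + 250449) = \left(-1\right) 45554 = -45554$)
$\sqrt{f + j{\left(A{\left(o \right)} \right)}} = \sqrt{-45554 + \left(12 \left(\frac{5}{8}\right)^{2}\right)^{2}} = \sqrt{-45554 + \left(12 \cdot \frac{25}{64}\right)^{2}} = \sqrt{-45554 + \left(\frac{75}{16}\right)^{2}} = \sqrt{-45554 + \frac{5625}{256}} = \sqrt{- \frac{11656199}{256}} = \frac{i \sqrt{11656199}}{16}$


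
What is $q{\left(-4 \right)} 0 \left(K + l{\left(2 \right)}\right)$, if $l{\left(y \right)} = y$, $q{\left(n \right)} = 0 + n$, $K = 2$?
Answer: $0$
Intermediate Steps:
$q{\left(n \right)} = n$
$q{\left(-4 \right)} 0 \left(K + l{\left(2 \right)}\right) = - 4 \cdot 0 \left(2 + 2\right) = - 4 \cdot 0 \cdot 4 = \left(-4\right) 0 = 0$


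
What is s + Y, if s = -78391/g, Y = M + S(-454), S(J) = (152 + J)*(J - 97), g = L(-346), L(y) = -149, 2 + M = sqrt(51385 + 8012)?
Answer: 24871991/149 + sqrt(59397) ≈ 1.6717e+5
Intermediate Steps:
M = -2 + sqrt(59397) (M = -2 + sqrt(51385 + 8012) = -2 + sqrt(59397) ≈ 241.72)
g = -149
S(J) = (-97 + J)*(152 + J) (S(J) = (152 + J)*(-97 + J) = (-97 + J)*(152 + J))
Y = 166400 + sqrt(59397) (Y = (-2 + sqrt(59397)) + (-14744 + (-454)**2 + 55*(-454)) = (-2 + sqrt(59397)) + (-14744 + 206116 - 24970) = (-2 + sqrt(59397)) + 166402 = 166400 + sqrt(59397) ≈ 1.6664e+5)
s = 78391/149 (s = -78391/(-149) = -78391*(-1/149) = 78391/149 ≈ 526.11)
s + Y = 78391/149 + (166400 + sqrt(59397)) = 24871991/149 + sqrt(59397)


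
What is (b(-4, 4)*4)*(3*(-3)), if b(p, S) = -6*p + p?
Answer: -720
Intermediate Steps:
b(p, S) = -5*p
(b(-4, 4)*4)*(3*(-3)) = (-5*(-4)*4)*(3*(-3)) = (20*4)*(-9) = 80*(-9) = -720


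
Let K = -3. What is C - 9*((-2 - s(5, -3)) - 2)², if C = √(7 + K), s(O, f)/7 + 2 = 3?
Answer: -1087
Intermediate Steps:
s(O, f) = 7 (s(O, f) = -14 + 7*3 = -14 + 21 = 7)
C = 2 (C = √(7 - 3) = √4 = 2)
C - 9*((-2 - s(5, -3)) - 2)² = 2 - 9*((-2 - 1*7) - 2)² = 2 - 9*((-2 - 7) - 2)² = 2 - 9*(-9 - 2)² = 2 - 9*(-11)² = 2 - 9*121 = 2 - 1089 = -1087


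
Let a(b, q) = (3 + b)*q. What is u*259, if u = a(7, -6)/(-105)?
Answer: 148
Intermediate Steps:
a(b, q) = q*(3 + b)
u = 4/7 (u = -6*(3 + 7)/(-105) = -6*10*(-1/105) = -60*(-1/105) = 4/7 ≈ 0.57143)
u*259 = (4/7)*259 = 148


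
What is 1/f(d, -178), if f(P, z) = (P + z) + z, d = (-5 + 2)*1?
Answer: -1/359 ≈ -0.0027855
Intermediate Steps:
d = -3 (d = -3*1 = -3)
f(P, z) = P + 2*z
1/f(d, -178) = 1/(-3 + 2*(-178)) = 1/(-3 - 356) = 1/(-359) = -1/359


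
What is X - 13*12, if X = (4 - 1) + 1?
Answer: -152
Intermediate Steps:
X = 4 (X = 3 + 1 = 4)
X - 13*12 = 4 - 13*12 = 4 - 156 = -152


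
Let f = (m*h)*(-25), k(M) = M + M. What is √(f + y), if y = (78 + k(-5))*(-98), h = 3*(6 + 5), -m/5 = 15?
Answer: √55211 ≈ 234.97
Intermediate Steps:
m = -75 (m = -5*15 = -75)
h = 33 (h = 3*11 = 33)
k(M) = 2*M
y = -6664 (y = (78 + 2*(-5))*(-98) = (78 - 10)*(-98) = 68*(-98) = -6664)
f = 61875 (f = -75*33*(-25) = -2475*(-25) = 61875)
√(f + y) = √(61875 - 6664) = √55211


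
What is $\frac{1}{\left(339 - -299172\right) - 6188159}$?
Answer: $- \frac{1}{5888648} \approx -1.6982 \cdot 10^{-7}$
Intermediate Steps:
$\frac{1}{\left(339 - -299172\right) - 6188159} = \frac{1}{\left(339 + 299172\right) - 6188159} = \frac{1}{299511 - 6188159} = \frac{1}{-5888648} = - \frac{1}{5888648}$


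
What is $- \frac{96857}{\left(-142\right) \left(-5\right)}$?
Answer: $- \frac{96857}{710} \approx -136.42$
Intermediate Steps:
$- \frac{96857}{\left(-142\right) \left(-5\right)} = - \frac{96857}{710}$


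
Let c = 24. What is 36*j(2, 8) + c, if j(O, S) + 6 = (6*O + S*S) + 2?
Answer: 2616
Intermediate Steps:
j(O, S) = -4 + S² + 6*O (j(O, S) = -6 + ((6*O + S*S) + 2) = -6 + ((6*O + S²) + 2) = -6 + ((S² + 6*O) + 2) = -6 + (2 + S² + 6*O) = -4 + S² + 6*O)
36*j(2, 8) + c = 36*(-4 + 8² + 6*2) + 24 = 36*(-4 + 64 + 12) + 24 = 36*72 + 24 = 2592 + 24 = 2616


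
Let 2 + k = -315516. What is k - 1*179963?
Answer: -495481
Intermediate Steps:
k = -315518 (k = -2 - 315516 = -315518)
k - 1*179963 = -315518 - 1*179963 = -315518 - 179963 = -495481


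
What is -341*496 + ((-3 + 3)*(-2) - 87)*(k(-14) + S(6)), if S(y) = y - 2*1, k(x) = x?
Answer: -168266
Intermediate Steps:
S(y) = -2 + y (S(y) = y - 2 = -2 + y)
-341*496 + ((-3 + 3)*(-2) - 87)*(k(-14) + S(6)) = -341*496 + ((-3 + 3)*(-2) - 87)*(-14 + (-2 + 6)) = -169136 + (0*(-2) - 87)*(-14 + 4) = -169136 + (0 - 87)*(-10) = -169136 - 87*(-10) = -169136 + 870 = -168266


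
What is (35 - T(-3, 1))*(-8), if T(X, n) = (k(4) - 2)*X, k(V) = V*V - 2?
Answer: -568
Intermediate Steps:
k(V) = -2 + V**2 (k(V) = V**2 - 2 = -2 + V**2)
T(X, n) = 12*X (T(X, n) = ((-2 + 4**2) - 2)*X = ((-2 + 16) - 2)*X = (14 - 2)*X = 12*X)
(35 - T(-3, 1))*(-8) = (35 - 12*(-3))*(-8) = (35 - 1*(-36))*(-8) = (35 + 36)*(-8) = 71*(-8) = -568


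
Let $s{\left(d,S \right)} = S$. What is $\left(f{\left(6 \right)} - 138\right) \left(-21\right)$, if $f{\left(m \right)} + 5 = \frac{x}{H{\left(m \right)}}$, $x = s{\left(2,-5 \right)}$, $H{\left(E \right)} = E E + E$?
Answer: $\frac{6011}{2} \approx 3005.5$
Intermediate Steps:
$H{\left(E \right)} = E + E^{2}$ ($H{\left(E \right)} = E^{2} + E = E + E^{2}$)
$x = -5$
$f{\left(m \right)} = -5 - \frac{5}{m \left(1 + m\right)}$
$\left(f{\left(6 \right)} - 138\right) \left(-21\right) = \left(\frac{5 \left(-1 - 6 \left(1 + 6\right)\right)}{6 \left(1 + 6\right)} - 138\right) \left(-21\right) = \left(5 \cdot \frac{1}{6} \cdot \frac{1}{7} \left(-1 - 6 \cdot 7\right) - 138\right) \left(-21\right) = \left(5 \cdot \frac{1}{6} \cdot \frac{1}{7} \left(-1 - 42\right) - 138\right) \left(-21\right) = \left(5 \cdot \frac{1}{6} \cdot \frac{1}{7} \left(-43\right) - 138\right) \left(-21\right) = \left(- \frac{215}{42} - 138\right) \left(-21\right) = \left(- \frac{6011}{42}\right) \left(-21\right) = \frac{6011}{2}$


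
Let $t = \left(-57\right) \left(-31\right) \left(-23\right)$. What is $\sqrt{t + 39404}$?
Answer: $i \sqrt{1237} \approx 35.171 i$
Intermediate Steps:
$t = -40641$ ($t = 1767 \left(-23\right) = -40641$)
$\sqrt{t + 39404} = \sqrt{-40641 + 39404} = \sqrt{-1237} = i \sqrt{1237}$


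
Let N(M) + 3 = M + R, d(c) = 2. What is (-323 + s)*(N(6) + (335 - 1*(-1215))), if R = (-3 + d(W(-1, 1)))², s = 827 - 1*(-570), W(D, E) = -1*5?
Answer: 1668996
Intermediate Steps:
W(D, E) = -5
s = 1397 (s = 827 + 570 = 1397)
R = 1 (R = (-3 + 2)² = (-1)² = 1)
N(M) = -2 + M (N(M) = -3 + (M + 1) = -3 + (1 + M) = -2 + M)
(-323 + s)*(N(6) + (335 - 1*(-1215))) = (-323 + 1397)*((-2 + 6) + (335 - 1*(-1215))) = 1074*(4 + (335 + 1215)) = 1074*(4 + 1550) = 1074*1554 = 1668996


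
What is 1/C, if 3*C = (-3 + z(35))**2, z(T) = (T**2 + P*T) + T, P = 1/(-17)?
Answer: 867/455139556 ≈ 1.9049e-6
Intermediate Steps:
P = -1/17 ≈ -0.058824
z(T) = T**2 + 16*T/17 (z(T) = (T**2 - T/17) + T = T**2 + 16*T/17)
C = 455139556/867 (C = (-3 + (1/17)*35*(16 + 17*35))**2/3 = (-3 + (1/17)*35*(16 + 595))**2/3 = (-3 + (1/17)*35*611)**2/3 = (-3 + 21385/17)**2/3 = (21334/17)**2/3 = (1/3)*(455139556/289) = 455139556/867 ≈ 5.2496e+5)
1/C = 1/(455139556/867) = 867/455139556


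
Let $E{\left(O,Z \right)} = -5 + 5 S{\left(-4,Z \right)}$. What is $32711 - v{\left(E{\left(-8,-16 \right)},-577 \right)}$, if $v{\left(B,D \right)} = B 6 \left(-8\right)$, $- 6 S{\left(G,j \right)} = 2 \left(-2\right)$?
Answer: $32631$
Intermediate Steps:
$S{\left(G,j \right)} = \frac{2}{3}$ ($S{\left(G,j \right)} = - \frac{2 \left(-2\right)}{6} = \left(- \frac{1}{6}\right) \left(-4\right) = \frac{2}{3}$)
$E{\left(O,Z \right)} = - \frac{5}{3}$ ($E{\left(O,Z \right)} = -5 + 5 \cdot \frac{2}{3} = -5 + \frac{10}{3} = - \frac{5}{3}$)
$v{\left(B,D \right)} = - 48 B$ ($v{\left(B,D \right)} = 6 B \left(-8\right) = - 48 B$)
$32711 - v{\left(E{\left(-8,-16 \right)},-577 \right)} = 32711 - \left(-48\right) \left(- \frac{5}{3}\right) = 32711 - 80 = 32631$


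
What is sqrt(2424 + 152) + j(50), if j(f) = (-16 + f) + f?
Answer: 84 + 4*sqrt(161) ≈ 134.75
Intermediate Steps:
j(f) = -16 + 2*f
sqrt(2424 + 152) + j(50) = sqrt(2424 + 152) + (-16 + 2*50) = sqrt(2576) + (-16 + 100) = 4*sqrt(161) + 84 = 84 + 4*sqrt(161)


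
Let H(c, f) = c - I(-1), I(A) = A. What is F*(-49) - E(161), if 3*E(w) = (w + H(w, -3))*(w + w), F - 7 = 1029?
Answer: -256298/3 ≈ -85433.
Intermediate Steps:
F = 1036 (F = 7 + 1029 = 1036)
H(c, f) = 1 + c (H(c, f) = c - 1*(-1) = c + 1 = 1 + c)
E(w) = 2*w*(1 + 2*w)/3 (E(w) = ((w + (1 + w))*(w + w))/3 = ((1 + 2*w)*(2*w))/3 = (2*w*(1 + 2*w))/3 = 2*w*(1 + 2*w)/3)
F*(-49) - E(161) = 1036*(-49) - 2*161*(1 + 2*161)/3 = -50764 - 2*161*(1 + 322)/3 = -50764 - 2*161*323/3 = -50764 - 1*104006/3 = -50764 - 104006/3 = -256298/3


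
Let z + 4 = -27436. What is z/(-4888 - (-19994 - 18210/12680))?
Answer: -34793920/19156229 ≈ -1.8163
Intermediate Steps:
z = -27440 (z = -4 - 27436 = -27440)
z/(-4888 - (-19994 - 18210/12680)) = -27440/(-4888 - (-19994 - 18210/12680)) = -27440/(-4888 - (-19994 - 1*1821/1268)) = -27440/(-4888 - (-19994 - 1821/1268)) = -27440/(-4888 - 1*(-25354213/1268)) = -27440/(-4888 + 25354213/1268) = -27440/19156229/1268 = -27440*1268/19156229 = -34793920/19156229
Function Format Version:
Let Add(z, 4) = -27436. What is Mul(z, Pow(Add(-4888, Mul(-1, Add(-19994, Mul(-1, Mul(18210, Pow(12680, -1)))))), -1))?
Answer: Rational(-34793920, 19156229) ≈ -1.8163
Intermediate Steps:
z = -27440 (z = Add(-4, -27436) = -27440)
Mul(z, Pow(Add(-4888, Mul(-1, Add(-19994, Mul(-1, Mul(18210, Pow(12680, -1)))))), -1)) = Mul(-27440, Pow(Add(-4888, Mul(-1, Add(-19994, Mul(-1, Mul(18210, Pow(12680, -1)))))), -1)) = Mul(-27440, Pow(Add(-4888, Mul(-1, Add(-19994, Mul(-1, Mul(18210, Rational(1, 12680)))))), -1)) = Mul(-27440, Pow(Add(-4888, Mul(-1, Add(-19994, Mul(-1, Rational(1821, 1268))))), -1)) = Mul(-27440, Pow(Add(-4888, Mul(-1, Add(-19994, Rational(-1821, 1268)))), -1)) = Mul(-27440, Pow(Add(-4888, Mul(-1, Rational(-25354213, 1268))), -1)) = Mul(-27440, Pow(Add(-4888, Rational(25354213, 1268)), -1)) = Mul(-27440, Pow(Rational(19156229, 1268), -1)) = Mul(-27440, Rational(1268, 19156229)) = Rational(-34793920, 19156229)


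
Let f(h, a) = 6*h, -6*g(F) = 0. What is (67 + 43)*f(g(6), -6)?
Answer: 0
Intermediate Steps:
g(F) = 0 (g(F) = -⅙*0 = 0)
(67 + 43)*f(g(6), -6) = (67 + 43)*(6*0) = 110*0 = 0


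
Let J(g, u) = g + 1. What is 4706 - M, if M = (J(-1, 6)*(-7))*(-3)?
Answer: 4706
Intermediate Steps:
J(g, u) = 1 + g
M = 0 (M = ((1 - 1)*(-7))*(-3) = (0*(-7))*(-3) = 0*(-3) = 0)
4706 - M = 4706 - 1*0 = 4706 + 0 = 4706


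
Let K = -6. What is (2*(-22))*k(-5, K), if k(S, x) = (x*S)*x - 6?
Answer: 8184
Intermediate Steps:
k(S, x) = -6 + S*x² (k(S, x) = (S*x)*x - 6 = S*x² - 6 = -6 + S*x²)
(2*(-22))*k(-5, K) = (2*(-22))*(-6 - 5*(-6)²) = -44*(-6 - 5*36) = -44*(-6 - 180) = -44*(-186) = 8184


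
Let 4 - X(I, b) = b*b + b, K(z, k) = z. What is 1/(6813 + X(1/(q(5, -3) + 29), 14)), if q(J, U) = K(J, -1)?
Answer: 1/6607 ≈ 0.00015135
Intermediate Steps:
q(J, U) = J
X(I, b) = 4 - b - b² (X(I, b) = 4 - (b*b + b) = 4 - (b² + b) = 4 - (b + b²) = 4 + (-b - b²) = 4 - b - b²)
1/(6813 + X(1/(q(5, -3) + 29), 14)) = 1/(6813 + (4 - 1*14 - 1*14²)) = 1/(6813 + (4 - 14 - 1*196)) = 1/(6813 + (4 - 14 - 196)) = 1/(6813 - 206) = 1/6607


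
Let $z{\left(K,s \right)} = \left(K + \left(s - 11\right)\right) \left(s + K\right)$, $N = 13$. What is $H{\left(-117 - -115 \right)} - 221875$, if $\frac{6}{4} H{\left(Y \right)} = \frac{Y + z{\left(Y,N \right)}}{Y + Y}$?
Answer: $- \frac{665624}{3} \approx -2.2187 \cdot 10^{5}$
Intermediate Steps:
$z{\left(K,s \right)} = \left(K + s\right) \left(-11 + K + s\right)$ ($z{\left(K,s \right)} = \left(K + \left(-11 + s\right)\right) \left(K + s\right) = \left(-11 + K + s\right) \left(K + s\right) = \left(K + s\right) \left(-11 + K + s\right)$)
$H{\left(Y \right)} = \frac{26 + Y^{2} + 16 Y}{3 Y}$ ($H{\left(Y \right)} = \frac{2 \frac{Y + \left(Y^{2} + 13^{2} - 11 Y - 143 + 2 Y 13\right)}{Y + Y}}{3} = \frac{2 \frac{Y + \left(Y^{2} + 169 - 11 Y - 143 + 26 Y\right)}{2 Y}}{3} = \frac{2 \left(Y + \left(26 + Y^{2} + 15 Y\right)\right) \frac{1}{2 Y}}{3} = \frac{2 \left(26 + Y^{2} + 16 Y\right) \frac{1}{2 Y}}{3} = \frac{2 \frac{26 + Y^{2} + 16 Y}{2 Y}}{3} = \frac{26 + Y^{2} + 16 Y}{3 Y}$)
$H{\left(-117 - -115 \right)} - 221875 = \frac{26 + \left(-117 - -115\right)^{2} + 16 \left(-117 - -115\right)}{3 \left(-117 - -115\right)} - 221875 = \frac{26 + \left(-117 + 115\right)^{2} + 16 \left(-117 + 115\right)}{3 \left(-117 + 115\right)} - 221875 = \frac{26 + \left(-2\right)^{2} + 16 \left(-2\right)}{3 \left(-2\right)} - 221875 = \frac{1}{3} \left(- \frac{1}{2}\right) \left(26 + 4 - 32\right) - 221875 = \frac{1}{3} \left(- \frac{1}{2}\right) \left(-2\right) - 221875 = \frac{1}{3} - 221875 = - \frac{665624}{3}$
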